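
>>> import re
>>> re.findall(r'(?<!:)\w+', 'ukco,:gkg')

The negative lookaround is zero-width — it rules out positions where the adjacent text would match, without consuming anything.
Matches: at [0:4] → 'ukco'; at [7:9] → 'kg'.
`findall` yields the raw match text (2 of them) because the pattern has no groups.

['ukco', 'kg']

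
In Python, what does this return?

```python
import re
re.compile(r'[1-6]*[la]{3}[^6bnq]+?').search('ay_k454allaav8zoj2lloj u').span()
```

(4, 11)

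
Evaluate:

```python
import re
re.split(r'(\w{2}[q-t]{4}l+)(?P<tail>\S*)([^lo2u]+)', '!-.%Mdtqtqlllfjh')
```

['!-.%', 'Mdtqtqlll', 'fj', 'h', '']

This matches exactly 2 of a word character, then exactly 4 of a character in [q-t], then one or more of the literal 'l' (captured); then zero or more of a non-whitespace character (captured as 'tail'); then one or more of any character except [lo2u] (captured).
Matches to split on: at [4:16] → 'Mdtqtqlllfjh'.
With a capturing group present, the delimiter's captured portion is kept in the result list.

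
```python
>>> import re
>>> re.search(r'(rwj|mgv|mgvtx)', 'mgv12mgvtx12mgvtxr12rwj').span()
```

(0, 3)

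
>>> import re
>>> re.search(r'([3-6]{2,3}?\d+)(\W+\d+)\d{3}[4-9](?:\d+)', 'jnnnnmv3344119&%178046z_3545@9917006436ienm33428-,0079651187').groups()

('3344119', '&%1')

Pattern: 2 to 3 of a character in [3-6] (lazy), then one or more of a digit (captured); then one or more of a non-word character, then one or more of a digit (captured); then exactly 3 of a digit, then a character in [4-9]; then one or more of a digit (non-capturing group).
Unlike `match`, `search` isn't anchored — it looks for the pattern anywhere in the string.
The match spans [7:22] → '3344119&%178046'.
Captured: group 1 = '3344119', group 2 = '&%1'.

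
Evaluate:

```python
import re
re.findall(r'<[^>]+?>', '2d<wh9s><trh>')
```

Scanning left to right: at [2:8] → '<wh9s>'; at [8:13] → '<trh>'.
Since nothing is captured, `findall` lists the 2 matched substrings directly.

['<wh9s>', '<trh>']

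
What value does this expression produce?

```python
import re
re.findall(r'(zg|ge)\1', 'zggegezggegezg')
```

After group 1 captures some text, `\1` only succeeds where that same text appears again.
Matches: at [2:6] match 'gege', group 1 = 'ge'; at [8:12] match 'gege', group 1 = 'ge'.
`findall` collects group 1 from each match (2 total).

['ge', 'ge']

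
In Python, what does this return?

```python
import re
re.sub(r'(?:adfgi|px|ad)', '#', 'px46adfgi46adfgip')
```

'#46#46#p'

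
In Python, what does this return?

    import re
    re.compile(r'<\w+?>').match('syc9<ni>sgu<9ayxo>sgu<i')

`match` is anchored at position 0; if the pattern doesn't fit there, it returns None.
Here the pattern fails at index 0, so the call returns None.

None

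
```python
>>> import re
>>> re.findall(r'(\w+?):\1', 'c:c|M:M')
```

['c', 'M']

A backreference is literal: `\1` must see the identical characters the first group matched.
With a single group, `findall` returns only what that group captured — 2 items.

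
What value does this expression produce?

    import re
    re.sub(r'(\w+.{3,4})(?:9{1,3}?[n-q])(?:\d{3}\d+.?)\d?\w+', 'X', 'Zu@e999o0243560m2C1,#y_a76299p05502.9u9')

Pattern: one or more of a word character, then 3 to 4 of any character (captured); then 1 to 3 of the literal '9' (lazy), then a character in [n-q] (non-capturing group); then exactly 3 of a digit, then one or more of a digit, then optionally any character (non-capturing group); then optionally a digit, then one or more of a word character.
Matches: at [0:19] → 'Zu@e999o0243560m2C1'; at [21:39] → 'y_a76299p05502.9u9'.
Every occurrence is swapped for 'X'.

'X,#X'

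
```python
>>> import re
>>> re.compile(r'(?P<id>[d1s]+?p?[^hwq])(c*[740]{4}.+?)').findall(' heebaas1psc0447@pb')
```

[('s1ps', 'c0447@')]

The pattern matches one or more of one of [d1s] (lazy), then optionally the literal 'p', then any character except [hwq] (captured as 'id'); then zero or more of a literal 'c', then exactly 4 of one of [740], then one or more of any character (lazy) (captured).
2 groups means the one result is a tuple of 2 captured strings — 1 here.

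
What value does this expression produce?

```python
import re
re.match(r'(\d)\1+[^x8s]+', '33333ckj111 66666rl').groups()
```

('3',)

A backreference is literal: `\1` must see the identical characters the first group matched.
`re.match` only tries the pattern at the start of the string.
The match spans [0:19] → '33333ckj111 66666rl'.
Captured: group 1 = '3'.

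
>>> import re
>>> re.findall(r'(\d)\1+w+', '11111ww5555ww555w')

The backreference `\1` re-matches whatever the first group consumed, character for character.
Scanning left to right: at [0:7] match '11111ww', group 1 = '1'; at [7:13] match '5555ww', group 1 = '5'; at [13:17] match '555w', group 1 = '5'.
With a single group, `findall` returns only what that group captured — 3 items.

['1', '5', '5']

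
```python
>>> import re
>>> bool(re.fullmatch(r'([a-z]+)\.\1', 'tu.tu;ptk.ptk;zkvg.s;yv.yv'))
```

`\1` has to match the exact text group 1 already captured.
`re.fullmatch` is like wrapping the pattern in `^…$` (in single-line mode).
Here there's no way to consume every character, so the call returns None, and `bool(None)` is False.

False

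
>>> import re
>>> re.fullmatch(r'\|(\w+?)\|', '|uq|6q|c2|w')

None

`re.fullmatch` is like wrapping the pattern in `^…$` (in single-line mode).
Here the pattern can't cover the whole string, so the call returns None.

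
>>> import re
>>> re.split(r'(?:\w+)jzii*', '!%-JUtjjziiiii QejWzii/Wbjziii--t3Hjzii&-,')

This matches one or more of a word character (non-capturing group); then the literal 'jzi', then zero or more of a literal 'i'.
The string is cut at each match, leaving 4 pieces.

['!%-', ' QejWzii/', '--', '&-,']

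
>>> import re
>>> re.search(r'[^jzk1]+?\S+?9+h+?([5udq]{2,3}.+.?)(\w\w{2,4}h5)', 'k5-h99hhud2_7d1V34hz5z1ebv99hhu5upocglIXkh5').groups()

Pattern: one or more of any character except [jzk1] (lazy), then one or more of a non-whitespace character (lazy); then one or more of a literal '9'; then one or more of a literal 'h' (lazy); then 2 to 3 of one of [5udq], then one or more of any character, then optionally any character (captured); then a word character, then 2 to 4 of a word character, then the literal 'h5' (captured).
`search` walks the string left to right and returns the first match it finds.
The match spans [1:43] → '5-h99hhud2_7d1V34hz5z1ebv99hhu5upocglIXkh5'.
Captured: group 1 = 'ud2_7d1V34hz5z1ebv99hhu5upocgl', group 2 = 'IXkh5'.

('ud2_7d1V34hz5z1ebv99hhu5upocgl', 'IXkh5')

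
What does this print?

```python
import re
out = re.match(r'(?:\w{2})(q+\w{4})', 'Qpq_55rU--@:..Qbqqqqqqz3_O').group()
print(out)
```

This matches exactly 2 of a word character (non-capturing group); then one or more of the literal 'q', then exactly 4 of a word character (captured).
`match` is anchored at position 0; if the pattern doesn't fit there, it returns None.
The match spans [0:7] → 'Qpq_55r'.
Captured: group 1 = 'q_55r'.

Qpq_55r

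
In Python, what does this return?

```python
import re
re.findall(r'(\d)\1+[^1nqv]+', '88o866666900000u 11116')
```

After group 1 captures some text, `\1` only succeeds where that same text appears again.
Walking the string: at [0:17] match '88o866666900000u ', group 1 = '8'; at [17:22] match '11116', group 1 = '1'.
`findall` collects group 1 from each match (2 total).

['8', '1']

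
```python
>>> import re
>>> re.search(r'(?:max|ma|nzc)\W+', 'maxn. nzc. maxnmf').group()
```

The match spans [6:11] → 'nzc. '.

'nzc. '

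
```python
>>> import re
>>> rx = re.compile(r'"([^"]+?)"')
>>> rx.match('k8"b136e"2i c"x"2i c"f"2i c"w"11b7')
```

`re.match` won't scan ahead — the pattern has to work from the very first character.
Here the string doesn't start with a match, so the call returns None.

None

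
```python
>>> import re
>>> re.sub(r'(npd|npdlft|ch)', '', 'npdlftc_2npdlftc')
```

'lftc_2lftc'

`|` is ordered: at each position the engine commits to the first alternative that works.
Matches: at [0:3] → 'npd'; at [9:12] → 'npd'.
Every occurrence is swapped for ''.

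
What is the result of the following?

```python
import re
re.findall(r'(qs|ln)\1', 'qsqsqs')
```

`\1` has to match the exact text group 1 already captured.
Scanning left to right: at [0:4] match 'qsqs', group 1 = 'qs'.
Because there's exactly one group, `findall` drops the full match and keeps group 1 from the one hit.

['qs']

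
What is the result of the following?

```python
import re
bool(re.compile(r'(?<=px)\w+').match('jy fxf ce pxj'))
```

False

The positive lookaround only admits positions where the adjacent text matches; those characters stay outside the span.
`match` is anchored at position 0; if the pattern doesn't fit there, it returns None.
Here the pattern fails at index 0, so the call returns None, and `bool(None)` is False.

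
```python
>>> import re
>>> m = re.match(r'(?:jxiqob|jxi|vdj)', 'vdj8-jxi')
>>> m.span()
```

`re.match` won't scan ahead — the pattern has to work from the very first character.
The match spans [0:3] → 'vdj'.

(0, 3)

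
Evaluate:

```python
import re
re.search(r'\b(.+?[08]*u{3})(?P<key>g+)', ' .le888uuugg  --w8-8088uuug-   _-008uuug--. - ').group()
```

This matches a word boundary (`\b`, zero-width); then one or more of any character (lazy), then zero or more of one of [08], then exactly 3 of the literal 'u' (captured); then one or more of a literal 'g' (captured as 'key').
`re.search` tries every starting position until one works.
The match spans [2:12] → 'le888uuugg'.
Captured: group 1 = 'le888uuu', group 2 = 'gg'.

'le888uuugg'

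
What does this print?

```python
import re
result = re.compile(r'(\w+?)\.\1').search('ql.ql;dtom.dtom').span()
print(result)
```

After group 1 captures some text, `\1` only succeeds where that same text appears again.
The match spans [0:5] → 'ql.ql'.

(0, 5)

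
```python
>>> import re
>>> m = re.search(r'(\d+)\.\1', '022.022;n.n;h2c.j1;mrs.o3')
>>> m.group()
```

After group 1 captures some text, `\1` only succeeds where that same text appears again.
The match spans [0:7] → '022.022'.

'022.022'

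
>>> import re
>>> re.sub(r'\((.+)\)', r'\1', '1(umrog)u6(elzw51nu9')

'1umrogu6(elzw51nu9'

Matches: at [1:8] → '(umrog)'.
`\1` in the replacement pulls in group 1's text for each match.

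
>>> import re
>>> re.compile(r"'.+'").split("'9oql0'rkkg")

['', 'rkkg']

Matches to split on: at [0:7] → "'9oql0'".
Splitting on the pattern gives 2 pieces.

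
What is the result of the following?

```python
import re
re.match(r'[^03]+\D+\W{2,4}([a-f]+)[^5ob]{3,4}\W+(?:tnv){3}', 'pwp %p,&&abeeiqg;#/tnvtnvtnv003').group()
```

The pattern matches one or more of any character except [03]; then one or more of a non-digit, then 2 to 4 of a non-word character; then one or more of a character in [a-f] (captured); then 3 to 4 of any character except [5ob], then one or more of a non-word character, then the literal 'tnv' repeated 3 times.
`re.match` only tries the pattern at the start of the string.
The match spans [0:28] → 'pwp %p,&&abeeiqg;#/tnvtnvtnv'.
Captured: group 1 = 'abee'.

'pwp %p,&&abeeiqg;#/tnvtnvtnv'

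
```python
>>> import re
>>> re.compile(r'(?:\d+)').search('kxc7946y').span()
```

The match spans [3:7] → '7946'.

(3, 7)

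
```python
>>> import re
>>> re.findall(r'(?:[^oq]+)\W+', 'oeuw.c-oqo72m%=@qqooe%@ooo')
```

['euw.c-', '72m%=@', 'e%@']

This matches one or more of any character except [oq] (non-capturing group); then one or more of a non-word character.
Matches: at [1:7] → 'euw.c-'; at [10:16] → '72m%=@'; at [20:23] → 'e%@'.
No capturing groups, so `findall` returns the 3 full match strings.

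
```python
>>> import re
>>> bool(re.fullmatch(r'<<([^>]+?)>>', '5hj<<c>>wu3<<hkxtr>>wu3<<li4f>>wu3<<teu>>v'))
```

For `fullmatch`, every character of the input must be accounted for by the pattern.
Here the string isn't matched end-to-end, so the call returns None, and `bool(None)` is False.

False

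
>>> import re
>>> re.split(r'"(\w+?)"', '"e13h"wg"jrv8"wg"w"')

Matches to split on: at [0:6] → '"e13h"'; at [8:14] → '"jrv8"'; at [16:19] → '"w"'.
`re.split` interleaves the captured-group text with the surrounding fragments.

['', 'e13h', 'wg', 'jrv8', 'wg', 'w', '']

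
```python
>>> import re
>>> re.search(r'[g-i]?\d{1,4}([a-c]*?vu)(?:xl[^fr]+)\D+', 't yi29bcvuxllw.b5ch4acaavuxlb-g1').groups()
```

The match spans [3:31] → 'i29bcvuxllw.b5ch4acaavuxlb-g'.
Captured: group 1 = 'bcvu'.

('bcvu',)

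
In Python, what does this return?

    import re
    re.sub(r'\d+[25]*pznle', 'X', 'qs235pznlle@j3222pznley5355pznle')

'qs235pznlle@jXyX'

Each match is replaced by 'X'.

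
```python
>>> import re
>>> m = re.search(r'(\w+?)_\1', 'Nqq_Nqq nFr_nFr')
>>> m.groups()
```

('Nqq',)

The match spans [0:7] → 'Nqq_Nqq'.
Captured: group 1 = 'Nqq'.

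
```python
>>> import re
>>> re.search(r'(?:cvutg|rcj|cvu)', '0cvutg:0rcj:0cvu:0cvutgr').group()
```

Branches in `(...|...)` are attempted left-to-right; the first branch that allows the whole pattern to succeed is taken.
Unlike `match`, `search` isn't anchored — it looks for the pattern anywhere in the string.
The match spans [1:6] → 'cvutg'.

'cvutg'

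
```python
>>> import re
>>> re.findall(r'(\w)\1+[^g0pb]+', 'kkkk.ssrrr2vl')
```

['k']

A backreference is literal: `\1` must see the identical characters the first group matched.
Matches: at [0:13] match 'kkkk.ssrrr2vl', group 1 = 'k'.
With a single group, `findall` returns only what that group captured — 1 item.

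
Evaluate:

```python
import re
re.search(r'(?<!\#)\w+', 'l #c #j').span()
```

(0, 1)

A negative assertion filters positions out without eating any characters.
`search` walks the string left to right and returns the first match it finds.
The match spans [0:1] → 'l'.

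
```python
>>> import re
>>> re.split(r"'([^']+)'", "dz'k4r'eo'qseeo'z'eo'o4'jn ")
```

['dz', 'k4r', 'eo', 'qseeo', 'z', 'eo', "o4'jn "]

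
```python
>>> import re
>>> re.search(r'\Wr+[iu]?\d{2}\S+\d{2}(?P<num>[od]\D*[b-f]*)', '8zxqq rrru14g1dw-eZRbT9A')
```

None

The pattern matches a non-word character, then one or more of the literal 'r', then optionally one of [iu]; then exactly 2 of a digit, then one or more of a non-whitespace character, then exactly 2 of a digit; then one of [od], then zero or more of a non-digit, then zero or more of a character in [b-f] (captured as 'num').
`re.search` scans for the first position where the pattern succeeds.
Here nothing in the string fits, so the call returns None.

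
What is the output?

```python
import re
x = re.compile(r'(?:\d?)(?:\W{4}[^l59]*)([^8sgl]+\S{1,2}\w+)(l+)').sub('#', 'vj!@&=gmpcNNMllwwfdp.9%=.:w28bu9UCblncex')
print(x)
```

vj#wwfdp.#ncex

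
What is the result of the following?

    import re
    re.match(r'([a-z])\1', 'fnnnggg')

The backreference `\1` re-matches whatever the first group consumed, character for character.
`re.match` won't scan ahead — the pattern has to work from the very first character.
Here the pattern fails at index 0, so the call returns None.

None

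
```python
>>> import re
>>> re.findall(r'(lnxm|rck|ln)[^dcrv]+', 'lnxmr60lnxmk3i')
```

The regex engine tests alternatives in the order written; an earlier branch that matches wins even if a later one would match more.
One capturing group, so `findall` returns just the captured substring from each match — 2 in all.

['ln', 'lnxm']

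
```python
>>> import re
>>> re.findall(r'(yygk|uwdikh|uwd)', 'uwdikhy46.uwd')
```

['uwdikh', 'uwd']

Branches in `(...|...)` are attempted left-to-right; the first branch that allows the whole pattern to succeed is taken.
Walking the string: at [0:6] match 'uwdikh', group 1 = 'uwdikh'; at [10:13] match 'uwd', group 1 = 'uwd'.
Because there's exactly one group, `findall` drops the full match and keeps group 1 from each hit.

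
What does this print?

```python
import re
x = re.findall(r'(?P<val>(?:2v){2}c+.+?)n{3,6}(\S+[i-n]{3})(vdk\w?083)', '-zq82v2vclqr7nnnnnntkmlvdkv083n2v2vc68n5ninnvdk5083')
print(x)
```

A non-greedy quantifier consumes as few characters as it can — just enough that the remainder of the pattern still matches from where it stops; whatever follows it matches normally.
Multiple groups make `findall` return tuples — one 3-tuple for the one match.

[('2v2vclqr7', 'tkmlvdkv083n2v2vc68n5ninn', 'vdk5083')]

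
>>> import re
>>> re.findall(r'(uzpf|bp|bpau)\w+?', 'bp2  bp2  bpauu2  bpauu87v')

['bp', 'bp', 'bp', 'bp']

Alternation isn't longest-match — the leftmost alternative that fits at this position is chosen.
Matches: at [0:3] match 'bp2', group 1 = 'bp'; at [5:8] match 'bp2', group 1 = 'bp'; at [10:13] match 'bpa', group 1 = 'bp'; at [18:21] match 'bpa', group 1 = 'bp'.
Because there's exactly one group, `findall` drops the full match and keeps group 1 from each hit.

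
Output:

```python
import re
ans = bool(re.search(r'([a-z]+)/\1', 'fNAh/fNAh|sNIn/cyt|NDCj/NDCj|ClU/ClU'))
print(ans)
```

The backreference `\1` re-matches whatever the first group consumed, character for character.
Here nothing in the string fits, so the call returns None, and `bool(None)` is False.

False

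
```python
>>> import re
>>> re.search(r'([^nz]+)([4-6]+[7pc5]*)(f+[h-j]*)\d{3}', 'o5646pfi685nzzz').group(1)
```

The match spans [0:11] → 'o5646pfi685'.
Captured: group 1 = 'o564', group 2 = '6p', group 3 = 'fi'.

'o564'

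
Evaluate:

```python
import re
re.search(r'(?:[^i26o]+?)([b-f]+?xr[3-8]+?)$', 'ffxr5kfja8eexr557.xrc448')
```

Pattern: one or more of any character except [i26o] (lazy) (non-capturing group); then one or more of a character in [b-f] (lazy), then the literal 'xr', then one or more of a character in [3-8] (lazy) (captured); then anchored at the end.
Unlike `match`, `search` isn't anchored — it looks for the pattern anywhere in the string.
Here nothing in the string fits, so the call returns None.

None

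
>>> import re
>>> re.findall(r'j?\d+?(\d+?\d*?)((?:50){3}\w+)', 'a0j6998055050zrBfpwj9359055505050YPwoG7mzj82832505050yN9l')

[('359055', '505050YPwoG7mzj82832505050yN9l')]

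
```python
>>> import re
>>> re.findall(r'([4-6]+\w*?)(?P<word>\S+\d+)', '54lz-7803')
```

Because the quantifier is non-greedy, it stops expanding at the earliest point where the rest of the pattern can succeed.
With 2 capturing groups, `findall` returns a 2-tuple per match.

[('54', 'lz-7803')]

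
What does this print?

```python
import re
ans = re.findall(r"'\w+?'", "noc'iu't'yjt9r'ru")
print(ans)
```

Matches: at [3:7] → "'iu'"; at [8:15] → "'yjt9r'".
Since nothing is captured, `findall` lists the 2 matched substrings directly.

["'iu'", "'yjt9r'"]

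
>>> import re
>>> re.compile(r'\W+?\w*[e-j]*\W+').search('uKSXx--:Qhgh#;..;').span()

(5, 8)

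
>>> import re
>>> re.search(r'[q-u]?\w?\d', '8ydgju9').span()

(0, 1)

The pattern matches optionally a character in [q-u]; then optionally a word character, then a digit.
`re.search` tries every starting position until one works.
The match spans [0:1] → '8'.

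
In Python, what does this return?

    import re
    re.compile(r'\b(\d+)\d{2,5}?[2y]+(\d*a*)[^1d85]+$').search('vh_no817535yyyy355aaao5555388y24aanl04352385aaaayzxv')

None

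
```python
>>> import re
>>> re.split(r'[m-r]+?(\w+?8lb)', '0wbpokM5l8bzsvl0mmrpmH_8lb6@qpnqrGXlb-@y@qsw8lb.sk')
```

Pattern: one or more of a character in [m-r] (lazy); then one or more of a word character (lazy), then the literal '8lb' (captured).
Because the quantifier is non-greedy, it stops expanding at the earliest point where the rest of the pattern can succeed.
Matches to split on: at [3:26] → 'pokM5l8bzsvl0mmrpmH_8lb'; at [41:47] → 'qsw8lb'.
The group in the pattern means `split` returns the separators' captures alongside the pieces.

['0wb', 'okM5l8bzsvl0mmrpmH_8lb', '6@qpnqrGXlb-@y@', 'sw8lb', '.sk']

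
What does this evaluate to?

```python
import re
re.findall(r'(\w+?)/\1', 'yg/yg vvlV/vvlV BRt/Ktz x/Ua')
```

`\1` is not a pattern — it's the concrete string captured by group 1, re-applied verbatim.
Walking the string: at [0:5] match 'yg/yg', group 1 = 'yg'; at [6:15] match 'vvlV/vvlV', group 1 = 'vvlV'.
One capturing group, so `findall` returns just the captured substring from each match — 2 in all.

['yg', 'vvlV']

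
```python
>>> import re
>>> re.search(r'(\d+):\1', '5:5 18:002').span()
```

(0, 3)

The backreference `\1` re-matches whatever the first group consumed, character for character.
The match spans [0:3] → '5:5'.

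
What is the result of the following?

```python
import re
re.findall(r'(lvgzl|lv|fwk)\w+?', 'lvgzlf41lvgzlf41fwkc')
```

Alternation tries branches left to right and keeps the first one that lets the overall match succeed at that position.
Walking the string: at [0:6] match 'lvgzlf', group 1 = 'lvgzl'; at [8:14] match 'lvgzlf', group 1 = 'lvgzl'; at [16:20] match 'fwkc', group 1 = 'fwk'.
With a single group, `findall` returns only what that group captured — 3 items.

['lvgzl', 'lvgzl', 'fwk']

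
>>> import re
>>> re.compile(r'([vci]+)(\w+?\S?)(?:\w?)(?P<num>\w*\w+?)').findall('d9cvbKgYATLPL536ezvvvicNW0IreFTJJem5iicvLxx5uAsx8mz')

The pattern matches one or more of one of [vci] (captured); then one or more of a word character (lazy), then optionally a non-whitespace character (captured); then optionally a word character (non-capturing group); then zero or more of a word character, then one or more of a word character (lazy) (captured as 'num').
Because the quantifier is non-greedy, it stops expanding at the earliest point where the rest of the pattern can succeed.
Matches: at [2:51] match 'cvbKgYATLPL536ezvvvicNW0IreFTJJem5iicvLxx5uAsx8mz', groups = ('cv', 'bK', 'YATLPL536ezvvvicNW0IreFTJJem5iicvLxx5uAsx8mz').
With 3 capturing groups, `findall` returns a 3-tuple per match.

[('cv', 'bK', 'YATLPL536ezvvvicNW0IreFTJJem5iicvLxx5uAsx8mz')]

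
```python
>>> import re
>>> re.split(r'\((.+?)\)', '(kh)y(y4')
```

Because the pattern has a capturing group, `split` also inserts each captured text between the pieces.

['', 'kh', 'y(y4']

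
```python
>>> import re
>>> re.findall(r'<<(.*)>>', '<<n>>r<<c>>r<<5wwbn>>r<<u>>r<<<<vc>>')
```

['n>>r<<c>>r<<5wwbn>>r<<u>>r<<<<vc']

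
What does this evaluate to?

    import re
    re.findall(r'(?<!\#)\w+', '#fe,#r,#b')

['e']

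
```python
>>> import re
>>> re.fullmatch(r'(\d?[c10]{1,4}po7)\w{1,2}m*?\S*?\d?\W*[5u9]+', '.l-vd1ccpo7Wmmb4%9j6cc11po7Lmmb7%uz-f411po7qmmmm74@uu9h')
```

None

The pattern matches optionally a digit, then 1 to 4 of one of [c10], then the literal 'po7' (captured); then 1 to 2 of a word character, then zero or more of the literal 'm' (lazy); then zero or more of a non-whitespace character (lazy), then optionally a digit, then zero or more of a non-word character; then one or more of one of [5u9].
For `fullmatch`, every character of the input must be accounted for by the pattern.
Here the string isn't matched end-to-end, so the call returns None.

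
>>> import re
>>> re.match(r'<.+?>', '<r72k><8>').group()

'<r72k>'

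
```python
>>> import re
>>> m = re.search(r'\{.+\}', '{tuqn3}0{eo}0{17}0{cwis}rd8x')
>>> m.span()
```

(0, 24)

Unlike `match`, `search` isn't anchored — it looks for the pattern anywhere in the string.
The match spans [0:24] → '{tuqn3}0{eo}0{17}0{cwis}'.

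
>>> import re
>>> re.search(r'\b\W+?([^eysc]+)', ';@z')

None

Here nothing in the string fits, so the call returns None.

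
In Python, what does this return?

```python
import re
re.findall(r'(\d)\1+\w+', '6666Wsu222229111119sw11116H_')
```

['6']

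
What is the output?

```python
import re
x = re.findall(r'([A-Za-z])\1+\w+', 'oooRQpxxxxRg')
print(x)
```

['o']

`\1` has to match the exact text group 1 already captured.
One capturing group, so `findall` returns just the captured substring from the one match — 1 in all.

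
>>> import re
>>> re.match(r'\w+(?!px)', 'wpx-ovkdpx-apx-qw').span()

`re.match` only tries the pattern at the start of the string.
The match spans [0:3] → 'wpx'.

(0, 3)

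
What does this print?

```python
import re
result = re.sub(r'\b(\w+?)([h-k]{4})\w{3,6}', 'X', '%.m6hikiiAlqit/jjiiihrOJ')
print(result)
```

%.X/X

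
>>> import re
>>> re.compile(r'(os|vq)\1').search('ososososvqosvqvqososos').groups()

The match spans [0:4] → 'osos'.
Captured: group 1 = 'os'.

('os',)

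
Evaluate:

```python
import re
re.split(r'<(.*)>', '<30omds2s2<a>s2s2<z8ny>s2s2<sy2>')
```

Matches to split on: at [0:32] → '<30omds2s2<a>s2s2<z8ny>s2s2<sy2>'.
Because the pattern has a capturing group, `split` also inserts each captured text between the pieces.

['', '30omds2s2<a>s2s2<z8ny>s2s2<sy2', '']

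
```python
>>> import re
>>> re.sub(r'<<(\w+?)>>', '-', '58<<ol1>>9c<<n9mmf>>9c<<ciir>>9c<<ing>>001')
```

Matches: at [2:9] → '<<ol1>>'; at [11:20] → '<<n9mmf>>'; at [22:30] → '<<ciir>>'; at [32:39] → '<<ing>>'.
Every occurrence is swapped for '-'.

'58-9c-9c-9c-001'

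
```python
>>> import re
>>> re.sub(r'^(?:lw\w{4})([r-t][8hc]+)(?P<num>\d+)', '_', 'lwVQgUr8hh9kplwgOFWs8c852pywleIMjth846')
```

The pattern matches anchored at the start of the string; then the literal 'lw', then exactly 4 of a word character (non-capturing group); then a character in [r-t], then one or more of one of [8hc] (captured); then one or more of a digit (captured as 'num').
Matches: at [0:11] → 'lwVQgUr8hh9'.
`sub` substitutes '_' at each match site.

'_kplwgOFWs8c852pywleIMjth846'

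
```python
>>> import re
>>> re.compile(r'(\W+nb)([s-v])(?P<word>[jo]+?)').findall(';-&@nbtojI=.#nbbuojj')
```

The `?` after the quantifier makes it lazy — it takes as little as possible before letting the rest of the pattern try.
`findall` packs the 3 group values into a tuple for every match.

[(';-&@nb', 't', 'o')]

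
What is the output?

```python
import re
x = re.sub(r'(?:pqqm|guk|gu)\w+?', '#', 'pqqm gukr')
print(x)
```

Alternation tries branches left to right and keeps the first one that lets the overall match succeed at that position.
Matches: at [5:9] → 'gukr'.
Each match is replaced by '#'.

pqqm #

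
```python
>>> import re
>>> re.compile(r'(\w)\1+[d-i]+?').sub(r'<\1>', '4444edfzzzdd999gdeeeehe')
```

'<4>df<z>d<9>d<e>e'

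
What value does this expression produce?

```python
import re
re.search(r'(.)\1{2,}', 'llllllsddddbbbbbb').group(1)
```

'l'

The match spans [0:6] → 'llllll'.
Captured: group 1 = 'l'.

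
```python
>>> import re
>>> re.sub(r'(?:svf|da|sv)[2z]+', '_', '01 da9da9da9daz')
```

Matches: at [12:15] → 'daz'.
Each match is replaced by '_'.

'01 da9da9da9_'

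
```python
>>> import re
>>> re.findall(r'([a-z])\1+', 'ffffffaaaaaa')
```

The backreference `\1` re-matches whatever the first group consumed, character for character.
Walking the string: at [0:6] match 'ffffff', group 1 = 'f'; at [6:12] match 'aaaaaa', group 1 = 'a'.
Because there's exactly one group, `findall` drops the full match and keeps group 1 from each hit.

['f', 'a']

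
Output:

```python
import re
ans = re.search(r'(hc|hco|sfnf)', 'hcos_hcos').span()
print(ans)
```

(0, 2)

`|` is ordered: at each position the engine commits to the first alternative that works.
The match spans [0:2] → 'hc'.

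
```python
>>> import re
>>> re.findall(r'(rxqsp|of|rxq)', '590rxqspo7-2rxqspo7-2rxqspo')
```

Alternation tries branches left to right and keeps the first one that lets the overall match succeed at that position.
Scanning left to right: at [3:8] match 'rxqsp', group 1 = 'rxqsp'; at [12:17] match 'rxqsp', group 1 = 'rxqsp'; at [21:26] match 'rxqsp', group 1 = 'rxqsp'.
With a single group, `findall` returns only what that group captured — 3 items.

['rxqsp', 'rxqsp', 'rxqsp']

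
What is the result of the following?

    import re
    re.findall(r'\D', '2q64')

With no groups in the pattern, `findall` gives back each whole match — 1 here.

['q']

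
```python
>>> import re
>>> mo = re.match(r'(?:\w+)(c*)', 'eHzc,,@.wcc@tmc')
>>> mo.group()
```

Pattern: one or more of a word character (non-capturing group); then zero or more of a literal 'c' (captured).
`re.match` won't scan ahead — the pattern has to work from the very first character.
The match spans [0:4] → 'eHzc'.
Captured: group 1 = ''.

'eHzc'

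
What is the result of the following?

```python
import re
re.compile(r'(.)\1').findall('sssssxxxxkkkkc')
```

A backreference is literal: `\1` must see the identical characters the first group matched.
`findall` collects group 1 from each match (6 total).

['s', 's', 'x', 'x', 'k', 'k']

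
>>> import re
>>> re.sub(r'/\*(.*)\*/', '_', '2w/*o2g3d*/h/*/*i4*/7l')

'2w_7l'

`sub` substitutes '_' at each match site.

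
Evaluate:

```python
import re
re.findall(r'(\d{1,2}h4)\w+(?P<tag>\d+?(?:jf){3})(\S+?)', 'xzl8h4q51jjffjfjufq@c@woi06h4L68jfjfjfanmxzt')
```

Lazy quantifiers expand one character at a time until the remainder of the pattern can match.
`findall` packs the 3 group values into a tuple for every match.

[('06h4', '8jfjfjf', 'a')]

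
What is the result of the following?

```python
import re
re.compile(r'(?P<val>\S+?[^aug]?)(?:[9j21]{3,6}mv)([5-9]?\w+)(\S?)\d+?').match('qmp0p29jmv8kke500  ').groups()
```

The match spans [0:17] → 'qmp0p29jmv8kke500'.
Captured: group 1 = 'qmp0p', group 2 = '8kke50', group 3 = ''.

('qmp0p', '8kke50', '')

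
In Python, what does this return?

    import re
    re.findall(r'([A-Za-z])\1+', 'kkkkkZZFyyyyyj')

A backreference is literal: `\1` must see the identical characters the first group matched.
Walking the string: at [0:5] match 'kkkkk', group 1 = 'k'; at [5:7] match 'ZZ', group 1 = 'Z'; at [8:13] match 'yyyyy', group 1 = 'y'.
One capturing group, so `findall` returns just the captured substring from each match — 3 in all.

['k', 'Z', 'y']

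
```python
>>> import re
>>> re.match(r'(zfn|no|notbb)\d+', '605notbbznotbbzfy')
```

`re.match` won't scan ahead — the pattern has to work from the very first character.
Here the string doesn't start with a match, so the call returns None.

None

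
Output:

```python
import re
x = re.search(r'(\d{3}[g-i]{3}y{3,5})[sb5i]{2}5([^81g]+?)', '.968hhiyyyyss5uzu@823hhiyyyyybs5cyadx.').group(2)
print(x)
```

u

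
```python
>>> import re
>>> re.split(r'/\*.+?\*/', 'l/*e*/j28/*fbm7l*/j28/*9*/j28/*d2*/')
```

['l', 'j28', 'j28', 'j28', '']

Matches to split on: at [1:6] → '/*e*/'; at [9:18] → '/*fbm7l*/'; at [21:26] → '/*9*/'; at [29:35] → '/*d2*/'.
`split` removes every match and returns the 5 fragments in between.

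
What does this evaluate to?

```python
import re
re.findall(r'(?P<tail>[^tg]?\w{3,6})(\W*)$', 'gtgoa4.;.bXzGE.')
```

[('.bXzGE', '.')]

This matches optionally any character except [tg], then 3 to 6 of a word character (captured as 'tail'); then zero or more of a non-word character (captured); then anchored at the end.
Scanning left to right: at [8:15] match '.bXzGE.', groups = ('.bXzGE', '.').
2 groups means the one result is a tuple of 2 captured strings — 1 here.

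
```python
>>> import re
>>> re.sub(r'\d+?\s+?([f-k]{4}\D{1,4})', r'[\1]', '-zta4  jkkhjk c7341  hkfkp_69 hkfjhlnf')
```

'-zta[jkkhjk c][hkfkp_][hkfjhlnf]'

The pattern matches one or more of a digit (lazy); then one or more of whitespace (lazy); then exactly 4 of a character in [f-k], then 1 to 4 of a non-digit (captured).
Matches: at [4:15] → '4  jkkhjk c'; at [15:27] → '7341  hkfkp_'; at [27:38] → '69 hkfjhlnf'.
The replacement refers to a captured group, so each match is rewritten using its own captured text.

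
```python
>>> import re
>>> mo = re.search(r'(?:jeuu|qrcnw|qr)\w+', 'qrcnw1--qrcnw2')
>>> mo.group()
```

`search` walks the string left to right and returns the first match it finds.
The match spans [0:6] → 'qrcnw1'.

'qrcnw1'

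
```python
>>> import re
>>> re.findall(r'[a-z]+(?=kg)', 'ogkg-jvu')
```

Lookahead/lookbehind check context without consuming it, so the matched span excludes the asserted characters.
Walking the string: at [0:2] → 'og'.
With no groups in the pattern, `findall` gives back each whole match — 1 here.

['og']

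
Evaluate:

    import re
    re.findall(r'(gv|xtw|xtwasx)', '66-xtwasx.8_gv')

Branches in `(...|...)` are attempted left-to-right; the first branch that allows the whole pattern to succeed is taken.
`findall` collects group 1 from each match (2 total).

['xtw', 'gv']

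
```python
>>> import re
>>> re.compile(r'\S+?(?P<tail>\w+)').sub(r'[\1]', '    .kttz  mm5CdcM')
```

'    [kttz]  [m5CdcM]'

Pattern: one or more of a non-whitespace character (lazy); then one or more of a word character (captured as 'tail').
The `?` after the quantifier makes it lazy — it takes as little as possible before letting the rest of the pattern try.
Matches: at [4:9] → '.kttz'; at [11:18] → 'mm5CdcM'.
The replacement refers to a captured group, so each match is rewritten using its own captured text.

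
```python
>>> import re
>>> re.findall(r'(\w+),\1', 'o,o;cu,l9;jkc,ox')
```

['o']

The backreference `\1` re-matches whatever the first group consumed, character for character.
Matches: at [0:3] match 'o,o', group 1 = 'o'.
One capturing group, so `findall` returns just the captured substring from the one match — 1 in all.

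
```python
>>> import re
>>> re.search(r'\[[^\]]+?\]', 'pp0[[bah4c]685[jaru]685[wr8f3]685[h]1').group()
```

`search` walks the string left to right and returns the first match it finds.
The match spans [3:11] → '[[bah4c]'.

'[[bah4c]'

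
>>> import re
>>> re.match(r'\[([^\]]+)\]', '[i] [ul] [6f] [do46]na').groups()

`re.match` won't scan ahead — the pattern has to work from the very first character.
The match spans [0:3] → '[i]'.
Captured: group 1 = 'i'.

('i',)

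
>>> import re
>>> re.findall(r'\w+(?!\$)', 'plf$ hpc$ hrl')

['pl', 'hp', 'hrl']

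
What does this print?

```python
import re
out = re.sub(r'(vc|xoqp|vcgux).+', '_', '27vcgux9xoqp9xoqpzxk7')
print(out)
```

27_

Matches: at [2:21] → 'vcgux9xoqp9xoqpzxk7'.
Each match is replaced by '_'.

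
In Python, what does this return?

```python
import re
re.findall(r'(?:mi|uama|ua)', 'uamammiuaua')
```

Alternation isn't longest-match — the leftmost alternative that fits at this position is chosen.
Since nothing is captured, `findall` lists the 4 matched substrings directly.

['uama', 'mi', 'ua', 'ua']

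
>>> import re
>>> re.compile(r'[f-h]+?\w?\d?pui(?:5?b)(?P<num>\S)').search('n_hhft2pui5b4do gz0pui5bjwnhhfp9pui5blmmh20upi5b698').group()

'hhft2pui5b4'

The pattern matches one or more of a character in [f-h] (lazy), then optionally a word character; then optionally a digit, then the literal 'pui'; then optionally the literal '5', then the literal 'b' (non-capturing group); then a non-whitespace character (captured as 'num').
`re.search` scans for the first position where the pattern succeeds.
The match spans [2:13] → 'hhft2pui5b4'.
Captured: group 1 = '4'.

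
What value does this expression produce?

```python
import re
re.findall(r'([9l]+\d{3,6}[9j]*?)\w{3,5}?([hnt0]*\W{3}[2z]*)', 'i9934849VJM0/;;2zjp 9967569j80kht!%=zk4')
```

[('9934849', '0/;;2z'), ('9967569', 'ht!%=z')]

Pattern: one or more of one of [9l], then 3 to 6 of a digit, then zero or more of one of [9j] (lazy) (captured); then 3 to 5 of a word character (lazy); then zero or more of one of [hnt0], then exactly 3 of a non-word character, then zero or more of one of [2z] (captured).
The `?` after the quantifier makes it lazy — it takes as little as possible before letting the rest of the pattern try.
Scanning left to right: at [1:17] match '9934849VJM0/;;2z', groups = ('9934849', '0/;;2z'); at [20:37] match '9967569j80kht!%=z', groups = ('9967569', 'ht!%=z').
With 2 capturing groups, `findall` returns a 2-tuple per match.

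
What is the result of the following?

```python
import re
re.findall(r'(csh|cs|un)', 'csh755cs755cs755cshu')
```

['csh', 'cs', 'cs', 'csh']

The regex engine tests alternatives in the order written; an earlier branch that matches wins even if a later one would match more.
Walking the string: at [0:3] match 'csh', group 1 = 'csh'; at [6:8] match 'cs', group 1 = 'cs'; at [11:13] match 'cs', group 1 = 'cs'; at [16:19] match 'csh', group 1 = 'csh'.
With a single group, `findall` returns only what that group captured — 4 items.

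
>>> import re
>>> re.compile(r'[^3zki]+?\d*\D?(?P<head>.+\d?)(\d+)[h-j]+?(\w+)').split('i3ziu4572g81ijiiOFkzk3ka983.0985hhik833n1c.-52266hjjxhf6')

Pattern: one or more of any character except [3zki] (lazy), then zero or more of a digit, then optionally a non-digit; then one or more of any character, then optionally a digit (captured as 'head'); then one or more of a digit (captured); then one or more of a character in [h-j] (lazy); then one or more of a word character (captured).
Matches to split on: at [4:56] → 'u4572g81ijiiOFkzk3ka983.0985hhik833n1c.-52266hjjxhf6'.
The group in the pattern means `split` returns the separators' captures alongside the pieces.

['i3zi', '81ijiiOFkzk3ka983.0985hhik833n1c.-5226', '6', 'jjxhf6', '']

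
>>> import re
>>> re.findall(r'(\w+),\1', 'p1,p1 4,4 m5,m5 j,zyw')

['p1', '4', 'm5']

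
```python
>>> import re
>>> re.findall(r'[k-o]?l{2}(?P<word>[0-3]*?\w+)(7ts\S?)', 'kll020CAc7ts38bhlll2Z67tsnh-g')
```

2 groups means the one result is a tuple of 2 captured strings — 1 here.

[('020CAc7ts38bhlll2Z6', '7tsn')]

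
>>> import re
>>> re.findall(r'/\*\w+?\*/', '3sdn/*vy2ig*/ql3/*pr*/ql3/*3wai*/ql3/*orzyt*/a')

['/*vy2ig*/', '/*pr*/', '/*3wai*/', '/*orzyt*/']

Scanning left to right: at [4:13] → '/*vy2ig*/'; at [16:22] → '/*pr*/'; at [25:33] → '/*3wai*/'; at [36:45] → '/*orzyt*/'.
No capturing groups, so `findall` returns the 4 full match strings.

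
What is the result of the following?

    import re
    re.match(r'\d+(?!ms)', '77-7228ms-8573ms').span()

(0, 2)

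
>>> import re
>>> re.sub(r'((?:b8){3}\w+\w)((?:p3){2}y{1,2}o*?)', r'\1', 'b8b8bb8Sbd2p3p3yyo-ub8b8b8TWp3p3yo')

'b8b8bb8Sbd2p3p3yyo-ub8b8b8TWo'

Pattern: the literal 'b8' repeated 3 times, then one or more of a word character, then a word character (captured); then the literal 'p3' repeated 2 times, then 1 to 2 of the literal 'y', then zero or more of the literal 'o' (lazy) (captured).
With the lazy modifier that quantifier settles for the fewest repetitions that let the rest of the pattern succeed (the atoms after it are unaffected and can still be greedy).
Matches: at [20:33] → 'b8b8b8TWp3p3y'.
Each match is replaced using the text its own group 1 captured.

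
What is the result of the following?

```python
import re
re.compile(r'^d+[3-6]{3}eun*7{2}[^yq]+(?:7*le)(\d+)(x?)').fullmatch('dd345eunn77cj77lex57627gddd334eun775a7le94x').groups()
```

The pattern matches anchored at the start of the string; then one or more of a literal 'd', then exactly 3 of a character in [3-6], then the literal 'eu'; then zero or more of a literal 'n', then exactly 2 of a literal '7', then one or more of any character except [yq]; then zero or more of the literal '7', then the literal 'le' (non-capturing group); then one or more of a digit (captured); then optionally a literal 'x' (captured).
`re.fullmatch` requires the pattern to consume the entire string.
The match spans [0:43] → 'dd345eunn77cj77lex57627gddd334eun775a7le94x'.
Captured: group 1 = '94', group 2 = 'x'.

('94', 'x')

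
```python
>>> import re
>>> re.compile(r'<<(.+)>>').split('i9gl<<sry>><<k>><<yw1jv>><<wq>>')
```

['i9gl', 'sry>><<k>><<yw1jv>><<wq', '']

The group in the pattern means `split` returns the separators' captures alongside the pieces.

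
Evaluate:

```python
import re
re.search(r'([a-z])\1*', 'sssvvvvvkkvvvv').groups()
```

The match spans [0:3] → 'sss'.
Captured: group 1 = 's'.

('s',)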